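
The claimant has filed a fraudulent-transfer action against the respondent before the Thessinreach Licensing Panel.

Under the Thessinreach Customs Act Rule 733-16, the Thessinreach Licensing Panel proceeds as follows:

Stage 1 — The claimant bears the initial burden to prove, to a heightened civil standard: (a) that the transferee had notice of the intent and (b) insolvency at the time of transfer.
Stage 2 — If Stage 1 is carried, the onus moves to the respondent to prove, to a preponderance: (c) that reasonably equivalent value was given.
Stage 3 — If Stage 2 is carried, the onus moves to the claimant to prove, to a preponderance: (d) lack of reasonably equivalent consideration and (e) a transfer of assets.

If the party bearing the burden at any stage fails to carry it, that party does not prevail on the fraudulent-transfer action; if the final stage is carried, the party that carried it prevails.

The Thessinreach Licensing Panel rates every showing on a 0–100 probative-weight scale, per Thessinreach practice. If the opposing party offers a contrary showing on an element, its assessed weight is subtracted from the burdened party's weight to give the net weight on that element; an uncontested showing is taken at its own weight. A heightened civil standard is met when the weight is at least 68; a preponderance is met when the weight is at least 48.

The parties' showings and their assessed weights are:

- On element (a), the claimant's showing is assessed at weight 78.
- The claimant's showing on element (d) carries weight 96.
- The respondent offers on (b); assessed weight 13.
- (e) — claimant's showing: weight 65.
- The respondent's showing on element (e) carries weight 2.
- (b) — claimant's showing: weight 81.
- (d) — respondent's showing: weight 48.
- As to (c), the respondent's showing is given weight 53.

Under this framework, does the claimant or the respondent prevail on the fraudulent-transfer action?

Stage 1 (claimant, a heightened civil standard, weight is at least 68): (a) 78 ≥ 68 — meets; (b) net 81−13=68 ≥ 68 — meets.
  Stage 1 is satisfied; the onus moves to the respondent.
Stage 2 (respondent, a preponderance, weight is at least 48): (c) 53 ≥ 48 — meets.
  Stage 2 carried; the burden shifts to the claimant.
Stage 3 (claimant, a preponderance, weight is at least 48): (d) net 96−48=48 ≥ 48 — meets; (e) net 65−2=63 ≥ 48 — meets.
  Stage 3 carried; the final stage is satisfied.
With every stage satisfied, the claimant prevails.

claimant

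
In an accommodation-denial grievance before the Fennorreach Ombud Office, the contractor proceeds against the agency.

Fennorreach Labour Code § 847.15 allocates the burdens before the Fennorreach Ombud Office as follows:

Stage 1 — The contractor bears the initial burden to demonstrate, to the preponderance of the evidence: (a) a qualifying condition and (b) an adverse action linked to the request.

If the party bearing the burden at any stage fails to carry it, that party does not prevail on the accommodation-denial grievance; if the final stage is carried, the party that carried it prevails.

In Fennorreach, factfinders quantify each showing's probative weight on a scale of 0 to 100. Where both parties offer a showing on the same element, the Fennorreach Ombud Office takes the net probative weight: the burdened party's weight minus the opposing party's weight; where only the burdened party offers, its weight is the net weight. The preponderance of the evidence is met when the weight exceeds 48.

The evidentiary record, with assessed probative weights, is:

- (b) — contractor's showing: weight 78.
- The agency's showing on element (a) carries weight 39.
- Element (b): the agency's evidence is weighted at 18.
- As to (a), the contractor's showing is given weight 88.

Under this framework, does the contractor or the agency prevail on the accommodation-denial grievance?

Stage 1 (contractor, the preponderance of the evidence, weight exceeds 48): (a) net 88−39=49 > 48 — meets; (b) net 78−18=60 > 48 — meets.
  All elements met at the final stage.
Every stage carried; the contractor prevails.

contractor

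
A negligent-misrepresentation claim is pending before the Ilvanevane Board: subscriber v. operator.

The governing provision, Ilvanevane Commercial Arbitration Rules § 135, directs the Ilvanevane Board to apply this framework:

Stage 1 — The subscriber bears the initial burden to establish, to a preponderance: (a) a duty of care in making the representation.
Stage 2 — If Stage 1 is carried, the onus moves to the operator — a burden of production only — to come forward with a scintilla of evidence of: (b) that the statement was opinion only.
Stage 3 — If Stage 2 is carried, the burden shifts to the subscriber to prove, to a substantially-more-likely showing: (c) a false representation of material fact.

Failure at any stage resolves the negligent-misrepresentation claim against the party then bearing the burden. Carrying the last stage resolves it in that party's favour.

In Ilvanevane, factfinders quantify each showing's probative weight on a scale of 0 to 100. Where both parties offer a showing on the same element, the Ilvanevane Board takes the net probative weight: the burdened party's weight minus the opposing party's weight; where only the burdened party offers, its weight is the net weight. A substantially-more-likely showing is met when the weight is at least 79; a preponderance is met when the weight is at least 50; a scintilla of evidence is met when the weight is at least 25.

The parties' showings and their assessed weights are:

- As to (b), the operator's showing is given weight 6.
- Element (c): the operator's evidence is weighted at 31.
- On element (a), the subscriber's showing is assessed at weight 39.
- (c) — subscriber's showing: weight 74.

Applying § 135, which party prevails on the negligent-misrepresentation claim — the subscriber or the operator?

operator

At Stage 1 the subscriber must meet a preponderance (weight is at least 50): on (a) the weight is 39, < 50, so (a) does not meet the standard.
  Not every element is met, so the subscriber fails to carry Stage 1.
So the operator prevails.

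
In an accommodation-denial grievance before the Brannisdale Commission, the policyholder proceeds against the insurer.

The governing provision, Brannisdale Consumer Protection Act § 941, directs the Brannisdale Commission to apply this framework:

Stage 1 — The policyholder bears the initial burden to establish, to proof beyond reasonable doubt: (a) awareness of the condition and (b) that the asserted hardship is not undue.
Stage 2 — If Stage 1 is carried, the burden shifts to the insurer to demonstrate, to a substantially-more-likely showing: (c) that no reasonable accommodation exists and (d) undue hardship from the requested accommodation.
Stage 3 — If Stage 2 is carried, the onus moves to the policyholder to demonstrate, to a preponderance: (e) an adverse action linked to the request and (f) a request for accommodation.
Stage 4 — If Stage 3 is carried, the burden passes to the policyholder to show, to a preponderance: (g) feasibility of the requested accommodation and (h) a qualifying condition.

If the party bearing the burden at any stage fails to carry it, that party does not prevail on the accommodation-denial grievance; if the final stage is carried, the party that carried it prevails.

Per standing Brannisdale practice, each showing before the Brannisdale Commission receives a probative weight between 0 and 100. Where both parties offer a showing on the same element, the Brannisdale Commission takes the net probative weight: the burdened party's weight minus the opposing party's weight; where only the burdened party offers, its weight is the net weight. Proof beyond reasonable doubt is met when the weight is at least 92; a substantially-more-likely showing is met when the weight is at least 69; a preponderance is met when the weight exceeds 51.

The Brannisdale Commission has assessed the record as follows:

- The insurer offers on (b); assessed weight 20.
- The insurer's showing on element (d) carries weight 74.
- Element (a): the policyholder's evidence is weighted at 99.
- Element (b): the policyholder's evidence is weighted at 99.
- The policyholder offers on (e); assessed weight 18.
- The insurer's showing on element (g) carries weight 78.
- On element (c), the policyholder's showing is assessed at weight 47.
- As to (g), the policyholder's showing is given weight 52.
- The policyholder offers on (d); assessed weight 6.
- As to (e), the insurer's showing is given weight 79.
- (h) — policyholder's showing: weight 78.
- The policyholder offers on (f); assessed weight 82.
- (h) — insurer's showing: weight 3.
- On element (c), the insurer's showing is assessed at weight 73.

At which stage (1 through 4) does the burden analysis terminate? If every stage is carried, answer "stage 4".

stage 1

Stage 1 — burden on policyholder; standard: proof beyond reasonable doubt (weight is at least 92).
    (a): 99 ≥ 92 [met]
    (b): 99 − 20 = 79 < 92 [not met]
  The policyholder does not carry Stage 1.
The insurer prevails.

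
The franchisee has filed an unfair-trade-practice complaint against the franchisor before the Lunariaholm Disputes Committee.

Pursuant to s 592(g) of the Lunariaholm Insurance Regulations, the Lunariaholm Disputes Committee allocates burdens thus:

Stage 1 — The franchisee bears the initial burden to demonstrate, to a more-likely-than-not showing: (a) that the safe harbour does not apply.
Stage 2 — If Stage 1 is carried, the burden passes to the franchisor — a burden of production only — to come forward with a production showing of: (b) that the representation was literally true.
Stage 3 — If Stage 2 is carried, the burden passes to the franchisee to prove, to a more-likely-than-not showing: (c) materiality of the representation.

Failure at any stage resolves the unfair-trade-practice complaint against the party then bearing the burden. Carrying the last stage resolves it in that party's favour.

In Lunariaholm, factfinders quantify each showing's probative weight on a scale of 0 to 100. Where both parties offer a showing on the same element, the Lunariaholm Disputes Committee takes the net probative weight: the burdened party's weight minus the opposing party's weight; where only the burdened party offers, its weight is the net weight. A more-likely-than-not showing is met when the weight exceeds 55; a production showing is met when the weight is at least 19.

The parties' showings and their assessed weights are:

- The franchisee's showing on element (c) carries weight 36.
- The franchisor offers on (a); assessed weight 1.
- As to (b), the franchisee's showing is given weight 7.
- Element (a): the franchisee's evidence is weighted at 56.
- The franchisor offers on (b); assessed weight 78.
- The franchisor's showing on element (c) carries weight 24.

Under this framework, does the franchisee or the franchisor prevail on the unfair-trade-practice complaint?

franchisor

Stage 1 — burden on franchisee; standard: a more-likely-than-not showing (weight exceeds 55).
    (a): 56 − 1 = 55 ≤ 55 [not met]
  The franchisee does not carry Stage 1.
So the franchisor prevails.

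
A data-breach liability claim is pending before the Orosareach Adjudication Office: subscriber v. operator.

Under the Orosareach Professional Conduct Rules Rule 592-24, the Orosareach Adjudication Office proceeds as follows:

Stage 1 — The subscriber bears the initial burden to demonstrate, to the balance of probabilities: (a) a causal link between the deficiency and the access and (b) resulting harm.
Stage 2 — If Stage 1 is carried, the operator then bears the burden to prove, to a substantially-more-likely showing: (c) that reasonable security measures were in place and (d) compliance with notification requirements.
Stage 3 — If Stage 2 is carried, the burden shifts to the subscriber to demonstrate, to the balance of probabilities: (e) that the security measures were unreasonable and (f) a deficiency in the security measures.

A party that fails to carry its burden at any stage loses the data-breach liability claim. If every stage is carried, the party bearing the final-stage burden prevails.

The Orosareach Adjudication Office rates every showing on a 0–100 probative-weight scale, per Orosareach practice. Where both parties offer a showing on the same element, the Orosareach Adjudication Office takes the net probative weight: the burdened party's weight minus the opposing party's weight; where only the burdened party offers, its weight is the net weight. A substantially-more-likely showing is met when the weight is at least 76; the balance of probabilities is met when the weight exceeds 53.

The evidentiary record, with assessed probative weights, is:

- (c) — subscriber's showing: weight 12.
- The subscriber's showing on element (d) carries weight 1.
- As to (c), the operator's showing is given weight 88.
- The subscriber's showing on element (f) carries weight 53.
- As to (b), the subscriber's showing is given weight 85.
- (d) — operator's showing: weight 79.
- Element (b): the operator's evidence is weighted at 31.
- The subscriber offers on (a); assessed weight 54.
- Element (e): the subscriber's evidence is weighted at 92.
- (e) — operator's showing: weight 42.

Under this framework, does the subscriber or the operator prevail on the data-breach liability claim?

At Stage 1 the subscriber must meet the balance of probabilities (weight exceeds 53): on (a) the weight is 54, > 53, so (a) meets the standard; on (b) the weight is 85 less the opposing 31 gives net 54, which does exceed 53, so (b) meets the standard.
  Stage 1 is satisfied; the onus moves to the operator.
At Stage 2 the operator must meet a substantially-more-likely showing (weight is at least 76): on (c) the weight is 88 less the opposing 12 gives net 76, ≥ 76, so (c) meets the standard; on (d) the weight is 79 less the opposing 1 gives net 78, ≥ 76, so (d) meets the standard.
  Stage 2 carried; the burden shifts to the subscriber.
At Stage 3 the subscriber must meet the balance of probabilities (weight exceeds 53): on (e) the weight is 92 less the opposing 42 gives net 50, which does not exceed 53, so (e) does not meet the standard; on (f) the weight is 53, which does not exceed 53, so (f) does not meet the standard.
  The subscriber does not carry Stage 3.
The operator prevails.

operator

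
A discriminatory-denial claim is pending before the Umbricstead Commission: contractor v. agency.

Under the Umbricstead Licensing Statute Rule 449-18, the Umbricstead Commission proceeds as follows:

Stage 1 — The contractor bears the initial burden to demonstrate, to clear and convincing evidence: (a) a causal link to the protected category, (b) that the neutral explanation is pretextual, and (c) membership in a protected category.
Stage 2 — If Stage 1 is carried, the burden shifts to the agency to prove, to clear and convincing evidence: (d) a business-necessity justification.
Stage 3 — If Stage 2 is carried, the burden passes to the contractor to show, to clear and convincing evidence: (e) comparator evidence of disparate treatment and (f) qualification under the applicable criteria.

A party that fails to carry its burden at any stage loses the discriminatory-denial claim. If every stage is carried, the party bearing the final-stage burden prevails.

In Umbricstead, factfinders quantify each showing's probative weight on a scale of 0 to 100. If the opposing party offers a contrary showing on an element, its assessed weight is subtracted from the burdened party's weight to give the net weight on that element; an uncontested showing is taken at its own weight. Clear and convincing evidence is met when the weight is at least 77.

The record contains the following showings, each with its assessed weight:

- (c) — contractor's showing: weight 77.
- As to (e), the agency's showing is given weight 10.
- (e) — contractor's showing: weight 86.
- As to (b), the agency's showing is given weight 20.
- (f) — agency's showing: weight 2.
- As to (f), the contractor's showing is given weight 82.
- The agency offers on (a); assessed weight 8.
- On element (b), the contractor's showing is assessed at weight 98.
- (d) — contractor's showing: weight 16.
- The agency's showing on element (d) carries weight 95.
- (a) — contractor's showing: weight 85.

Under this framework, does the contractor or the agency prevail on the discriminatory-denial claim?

Stage 1 — burden on contractor; standard: clear and convincing evidence (weight is at least 77).
    (a): 85 − 8 = 77 ≥ 77 [met]
    (b): 98 − 20 = 78 ≥ 77 [met]
    (c): 77 ≥ 77 [met]
  Stage 1 carried; the burden shifts to the agency.
Stage 2 — burden on agency; standard: clear and convincing evidence (weight is at least 77).
    (d): 95 − 16 = 79 ≥ 77 [met]
  The agency carries Stage 2; the contractor now bears the burden.
Stage 3 — burden on contractor; standard: clear and convincing evidence (weight is at least 77).
    (e): 86 − 10 = 76 < 77 [not met]
    (f): 82 − 2 = 80 ≥ 77 [met]
  The contractor does not carry Stage 3.
So the agency prevails.

agency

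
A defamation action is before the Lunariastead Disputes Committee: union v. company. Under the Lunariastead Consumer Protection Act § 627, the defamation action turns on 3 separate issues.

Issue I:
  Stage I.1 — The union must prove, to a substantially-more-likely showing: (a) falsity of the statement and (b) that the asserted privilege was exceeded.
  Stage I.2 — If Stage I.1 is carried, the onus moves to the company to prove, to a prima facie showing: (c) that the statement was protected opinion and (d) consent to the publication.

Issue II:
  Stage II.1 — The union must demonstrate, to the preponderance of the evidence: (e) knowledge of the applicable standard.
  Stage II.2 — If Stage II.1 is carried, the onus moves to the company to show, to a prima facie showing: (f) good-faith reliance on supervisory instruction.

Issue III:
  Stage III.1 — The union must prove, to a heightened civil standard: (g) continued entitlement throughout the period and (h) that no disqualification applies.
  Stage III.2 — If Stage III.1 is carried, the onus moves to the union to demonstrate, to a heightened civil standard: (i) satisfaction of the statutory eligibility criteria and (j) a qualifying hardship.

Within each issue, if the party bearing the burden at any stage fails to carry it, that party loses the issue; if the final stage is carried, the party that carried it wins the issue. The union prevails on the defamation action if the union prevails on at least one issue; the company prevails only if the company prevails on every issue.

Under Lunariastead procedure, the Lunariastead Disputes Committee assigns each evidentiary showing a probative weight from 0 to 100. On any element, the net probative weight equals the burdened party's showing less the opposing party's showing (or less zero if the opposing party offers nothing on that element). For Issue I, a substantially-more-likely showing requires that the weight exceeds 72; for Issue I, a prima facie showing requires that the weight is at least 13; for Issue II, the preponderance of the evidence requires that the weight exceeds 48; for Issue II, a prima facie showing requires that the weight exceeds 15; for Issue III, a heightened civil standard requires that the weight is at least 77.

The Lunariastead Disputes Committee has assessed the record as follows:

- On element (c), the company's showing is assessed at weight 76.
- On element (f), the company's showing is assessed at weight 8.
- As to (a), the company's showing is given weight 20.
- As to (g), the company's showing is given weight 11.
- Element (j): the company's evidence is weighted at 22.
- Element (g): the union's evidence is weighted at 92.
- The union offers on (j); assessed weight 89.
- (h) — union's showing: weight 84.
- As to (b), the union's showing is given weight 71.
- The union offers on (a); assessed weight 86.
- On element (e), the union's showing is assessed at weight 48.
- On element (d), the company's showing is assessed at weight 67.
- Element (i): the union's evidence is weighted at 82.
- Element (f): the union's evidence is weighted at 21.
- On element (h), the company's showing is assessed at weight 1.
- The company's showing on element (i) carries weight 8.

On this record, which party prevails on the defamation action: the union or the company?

company

— Issue I —
At Stage I.1 the union must meet a substantially-more-likely showing (weight exceeds 72): on (a) the weight is 86 less the opposing 20 gives net 66, which does not exceed 72, so (a) does not meet the standard; on (b) the weight is 71, which does not exceed 72, so (b) does not meet the standard.
  The union does not carry Stage I.1.
So the company prevails on this issue.
— Issue II —
At Stage II.1 the union must meet the preponderance of the evidence (weight exceeds 48): on (e) the weight is 48, which does not exceed 48, so (e) does not meet the standard.
  The union does not carry Stage II.1.
So the company prevails on this issue.
— Issue III —
Stage III.1 — burden on union; standard: a heightened civil standard (weight is at least 77).
    (g): 92 − 11 = 81 ≥ 77 [met]
    (h): 84 − 1 = 83 ≥ 77 [met]
  Stage III.1 carried; the burden remains with the union.
Stage III.2 — burden on union; standard: a heightened civil standard (weight is at least 77).
    (i): 82 − 8 = 74 < 77 [not met]
    (j): 89 − 22 = 67 < 77 [not met]
  Not every element is met, so the union fails to carry Stage III.2.
The analysis ends at Stage III.2; the company prevails on this issue.
Per-issue: Issue I → company; Issue II → company; Issue III → company. The union must prevail on at least one issue; overall, the company prevails.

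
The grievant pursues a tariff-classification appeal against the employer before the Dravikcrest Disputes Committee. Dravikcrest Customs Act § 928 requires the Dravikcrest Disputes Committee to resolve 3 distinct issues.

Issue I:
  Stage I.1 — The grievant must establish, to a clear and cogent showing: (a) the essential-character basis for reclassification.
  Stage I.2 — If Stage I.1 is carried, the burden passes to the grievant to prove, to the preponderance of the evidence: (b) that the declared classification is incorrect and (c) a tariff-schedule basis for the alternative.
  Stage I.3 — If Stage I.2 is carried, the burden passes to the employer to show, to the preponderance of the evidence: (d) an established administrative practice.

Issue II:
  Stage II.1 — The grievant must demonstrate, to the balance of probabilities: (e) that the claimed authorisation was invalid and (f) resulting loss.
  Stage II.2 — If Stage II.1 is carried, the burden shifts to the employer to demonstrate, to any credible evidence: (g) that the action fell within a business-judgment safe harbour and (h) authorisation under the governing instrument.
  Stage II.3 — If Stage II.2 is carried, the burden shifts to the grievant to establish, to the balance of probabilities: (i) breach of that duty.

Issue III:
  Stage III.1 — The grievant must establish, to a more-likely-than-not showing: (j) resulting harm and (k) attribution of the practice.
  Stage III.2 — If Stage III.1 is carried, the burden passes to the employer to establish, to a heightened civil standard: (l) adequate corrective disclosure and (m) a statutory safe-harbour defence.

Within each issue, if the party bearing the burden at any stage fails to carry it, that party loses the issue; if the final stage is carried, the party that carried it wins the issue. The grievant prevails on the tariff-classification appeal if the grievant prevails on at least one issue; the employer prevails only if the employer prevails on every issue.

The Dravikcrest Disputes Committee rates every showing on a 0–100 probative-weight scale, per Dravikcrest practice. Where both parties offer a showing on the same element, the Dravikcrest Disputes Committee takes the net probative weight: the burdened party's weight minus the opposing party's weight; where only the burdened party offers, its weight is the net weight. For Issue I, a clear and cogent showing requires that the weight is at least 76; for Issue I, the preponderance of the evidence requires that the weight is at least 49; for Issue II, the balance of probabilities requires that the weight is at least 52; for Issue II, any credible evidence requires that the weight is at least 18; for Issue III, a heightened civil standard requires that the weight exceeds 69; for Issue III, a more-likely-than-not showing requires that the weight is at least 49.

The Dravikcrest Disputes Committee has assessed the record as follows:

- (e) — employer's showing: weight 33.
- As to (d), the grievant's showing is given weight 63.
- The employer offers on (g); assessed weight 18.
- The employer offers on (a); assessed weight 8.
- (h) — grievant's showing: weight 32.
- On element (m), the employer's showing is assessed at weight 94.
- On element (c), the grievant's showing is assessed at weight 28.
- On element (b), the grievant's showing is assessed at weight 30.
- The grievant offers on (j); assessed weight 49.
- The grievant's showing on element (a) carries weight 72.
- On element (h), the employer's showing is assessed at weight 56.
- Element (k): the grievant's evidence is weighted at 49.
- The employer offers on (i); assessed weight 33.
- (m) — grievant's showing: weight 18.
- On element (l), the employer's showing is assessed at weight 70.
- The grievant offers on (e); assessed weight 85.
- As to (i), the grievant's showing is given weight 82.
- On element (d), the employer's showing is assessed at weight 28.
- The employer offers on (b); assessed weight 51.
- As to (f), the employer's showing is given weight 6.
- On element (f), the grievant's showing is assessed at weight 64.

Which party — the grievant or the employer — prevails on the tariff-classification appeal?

— Issue I —
At Stage I.1 the grievant must meet a clear and cogent showing (weight is at least 76): on (a) the weight is 72 less the opposing 8 gives net 64, < 76, so (a) does not meet the standard.
  Not every element is met, so the grievant fails to carry Stage I.1.
The analysis ends at Stage I.1; the employer prevails on this issue.
— Issue II —
At Stage II.1 the grievant must meet the balance of probabilities (weight is at least 52): on (e) the weight is 85 less the opposing 33 gives net 52, ≥ 52, so (e) meets the standard; on (f) the weight is 64 less the opposing 6 gives net 58, ≥ 52, so (f) meets the standard.
  Stage II.1 is satisfied; the onus moves to the employer.
At Stage II.2 the employer must meet any credible evidence (weight is at least 18): on (g) the weight is 18, which does reach 18, so (g) meets the standard; on (h) the weight is 56 less the opposing 32 gives net 24, ≥ 18, so (h) meets the standard.
  Stage II.2 carried; the burden shifts to the grievant.
At Stage II.3 the grievant must meet the balance of probabilities (weight is at least 52): on (i) the weight is 82 less the opposing 33 gives net 49, < 52, so (i) does not meet the standard.
  Not every element is met, so the grievant fails to carry Stage II.3.
The employer prevails on this issue.
— Issue III —
Stage III.1 (grievant, a more-likely-than-not showing, weight is at least 49): (j) 49 ≥ 49 — meets; (k) 49 ≥ 49 — meets.
  The grievant carries Stage III.1; the employer now bears the burden.
Stage III.2 (employer, a heightened civil standard, weight exceeds 69): (l) 70 > 69 — meets; (m) net 94−18=76 > 69 — meets.
  All elements met at the final stage.
With every stage satisfied, the employer prevails on this issue.
Per-issue: Issue I → employer; Issue II → employer; Issue III → employer. The grievant must prevail on at least one issue; overall, the employer prevails.

employer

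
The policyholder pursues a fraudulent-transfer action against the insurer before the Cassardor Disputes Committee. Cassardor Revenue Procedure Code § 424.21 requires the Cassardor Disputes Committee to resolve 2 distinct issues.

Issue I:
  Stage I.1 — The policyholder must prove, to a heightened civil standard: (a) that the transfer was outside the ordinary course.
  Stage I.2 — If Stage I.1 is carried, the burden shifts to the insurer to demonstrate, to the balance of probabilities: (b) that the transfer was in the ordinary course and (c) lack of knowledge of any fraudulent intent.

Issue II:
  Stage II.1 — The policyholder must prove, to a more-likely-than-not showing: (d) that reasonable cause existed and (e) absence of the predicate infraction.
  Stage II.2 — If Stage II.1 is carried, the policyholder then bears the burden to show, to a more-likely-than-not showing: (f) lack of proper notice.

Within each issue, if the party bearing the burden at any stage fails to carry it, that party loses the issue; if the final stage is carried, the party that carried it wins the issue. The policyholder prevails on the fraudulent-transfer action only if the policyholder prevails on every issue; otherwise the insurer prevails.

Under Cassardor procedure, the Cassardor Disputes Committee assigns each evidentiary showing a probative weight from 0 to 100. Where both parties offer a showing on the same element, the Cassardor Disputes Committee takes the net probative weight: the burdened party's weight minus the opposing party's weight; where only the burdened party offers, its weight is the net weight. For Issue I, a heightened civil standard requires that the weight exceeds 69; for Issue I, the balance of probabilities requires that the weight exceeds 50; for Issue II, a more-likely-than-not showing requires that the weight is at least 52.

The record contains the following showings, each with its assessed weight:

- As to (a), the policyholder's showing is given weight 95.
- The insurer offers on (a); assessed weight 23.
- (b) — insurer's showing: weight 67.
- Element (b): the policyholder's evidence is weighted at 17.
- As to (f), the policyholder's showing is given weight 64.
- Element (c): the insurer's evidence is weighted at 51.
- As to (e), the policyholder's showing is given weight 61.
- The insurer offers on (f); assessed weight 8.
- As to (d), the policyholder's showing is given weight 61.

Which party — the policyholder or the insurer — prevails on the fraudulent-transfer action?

policyholder

— Issue I —
Stage I.1 — burden on policyholder; standard: a heightened civil standard (weight exceeds 69).
    (a): 95 − 23 = 72 > 69 [met]
  Stage I.1 is satisfied; the onus moves to the insurer.
Stage I.2 — burden on insurer; standard: the balance of probabilities (weight exceeds 50).
    (b): 67 − 17 = 50 ≤ 50 [not met]
    (c): 51 > 50 [met]
  Not every element is met, so the insurer fails to carry Stage I.2.
So the policyholder prevails on this issue.
— Issue II —
Stage II.1 — burden on policyholder; standard: a more-likely-than-not showing (weight is at least 52).
    (d): 61 ≥ 52 [met]
    (e): 61 ≥ 52 [met]
  Stage II.1 is satisfied; the policyholder continues to bear the burden.
Stage II.2 — burden on policyholder; standard: a more-likely-than-not showing (weight is at least 52).
    (f): 64 − 8 = 56 ≥ 52 [met]
  All elements met at the final stage.
Every stage carried; the policyholder prevails on this issue.
Per-issue: Issue I → policyholder; Issue II → policyholder. The policyholder must prevail on every issue; overall, the policyholder prevails.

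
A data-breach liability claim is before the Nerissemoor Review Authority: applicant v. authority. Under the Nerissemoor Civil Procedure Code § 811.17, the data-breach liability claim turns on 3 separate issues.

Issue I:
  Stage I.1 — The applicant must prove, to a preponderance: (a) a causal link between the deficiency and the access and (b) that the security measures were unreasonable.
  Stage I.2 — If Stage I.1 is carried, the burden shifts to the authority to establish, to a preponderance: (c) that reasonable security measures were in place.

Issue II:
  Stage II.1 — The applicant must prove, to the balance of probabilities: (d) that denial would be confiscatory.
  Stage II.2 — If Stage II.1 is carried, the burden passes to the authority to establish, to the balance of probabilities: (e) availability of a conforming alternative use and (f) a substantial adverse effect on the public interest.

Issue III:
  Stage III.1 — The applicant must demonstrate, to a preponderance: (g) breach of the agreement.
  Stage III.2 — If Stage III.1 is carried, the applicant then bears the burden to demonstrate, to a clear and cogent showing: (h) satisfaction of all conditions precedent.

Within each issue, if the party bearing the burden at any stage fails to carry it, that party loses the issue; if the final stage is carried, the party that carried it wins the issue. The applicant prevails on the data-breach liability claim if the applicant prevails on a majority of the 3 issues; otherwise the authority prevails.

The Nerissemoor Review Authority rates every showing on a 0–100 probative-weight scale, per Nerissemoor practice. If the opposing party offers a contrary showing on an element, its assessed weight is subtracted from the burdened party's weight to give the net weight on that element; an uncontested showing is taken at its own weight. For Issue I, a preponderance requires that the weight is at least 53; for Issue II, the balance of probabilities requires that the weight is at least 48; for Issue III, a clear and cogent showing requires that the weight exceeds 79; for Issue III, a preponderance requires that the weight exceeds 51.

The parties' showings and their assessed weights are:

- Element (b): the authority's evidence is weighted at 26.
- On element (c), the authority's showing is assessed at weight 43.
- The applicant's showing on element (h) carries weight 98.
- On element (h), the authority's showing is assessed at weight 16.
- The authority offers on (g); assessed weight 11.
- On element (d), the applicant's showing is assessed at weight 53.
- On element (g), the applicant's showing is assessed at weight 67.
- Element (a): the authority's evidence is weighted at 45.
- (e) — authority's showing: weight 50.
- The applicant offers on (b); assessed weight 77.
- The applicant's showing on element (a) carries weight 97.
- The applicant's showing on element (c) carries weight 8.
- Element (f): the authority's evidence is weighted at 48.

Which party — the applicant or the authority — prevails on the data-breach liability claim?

authority

— Issue I —
Stage I.1 — burden on applicant; standard: a preponderance (weight is at least 53).
    (a): 97 − 45 = 52 < 53 [not met]
    (b): 77 − 26 = 51 < 53 [not met]
  The applicant does not carry Stage I.1.
The analysis ends at Stage I.1; the authority prevails on this issue.
— Issue II —
Stage II.1 — burden on applicant; standard: the balance of probabilities (weight is at least 48).
    (d): 53 ≥ 48 [met]
  Stage II.1 carried; the burden shifts to the authority.
Stage II.2 — burden on authority; standard: the balance of probabilities (weight is at least 48).
    (e): 50 ≥ 48 [met]
    (f): 48 ≥ 48 [met]
  The authority carries the last stage.
All stages carried — the authority prevails on this issue.
— Issue III —
At Stage III.1 the applicant must meet a preponderance (weight exceeds 51): on (g) the weight is 67 less the opposing 11 gives net 56, which does exceed 51, so (g) meets the standard.
  All elements met. The applicant retains the burden for Stage III.2.
At Stage III.2 the applicant must meet a clear and cogent showing (weight exceeds 79): on (h) the weight is 98 less the opposing 16 gives net 82, which does exceed 79, so (h) meets the standard.
  The applicant carries the last stage.
Every stage carried; the applicant prevails on this issue.
Per-issue: Issue I → authority; Issue II → authority; Issue III → applicant. The applicant must prevail on a majority of issues; overall, the authority prevails.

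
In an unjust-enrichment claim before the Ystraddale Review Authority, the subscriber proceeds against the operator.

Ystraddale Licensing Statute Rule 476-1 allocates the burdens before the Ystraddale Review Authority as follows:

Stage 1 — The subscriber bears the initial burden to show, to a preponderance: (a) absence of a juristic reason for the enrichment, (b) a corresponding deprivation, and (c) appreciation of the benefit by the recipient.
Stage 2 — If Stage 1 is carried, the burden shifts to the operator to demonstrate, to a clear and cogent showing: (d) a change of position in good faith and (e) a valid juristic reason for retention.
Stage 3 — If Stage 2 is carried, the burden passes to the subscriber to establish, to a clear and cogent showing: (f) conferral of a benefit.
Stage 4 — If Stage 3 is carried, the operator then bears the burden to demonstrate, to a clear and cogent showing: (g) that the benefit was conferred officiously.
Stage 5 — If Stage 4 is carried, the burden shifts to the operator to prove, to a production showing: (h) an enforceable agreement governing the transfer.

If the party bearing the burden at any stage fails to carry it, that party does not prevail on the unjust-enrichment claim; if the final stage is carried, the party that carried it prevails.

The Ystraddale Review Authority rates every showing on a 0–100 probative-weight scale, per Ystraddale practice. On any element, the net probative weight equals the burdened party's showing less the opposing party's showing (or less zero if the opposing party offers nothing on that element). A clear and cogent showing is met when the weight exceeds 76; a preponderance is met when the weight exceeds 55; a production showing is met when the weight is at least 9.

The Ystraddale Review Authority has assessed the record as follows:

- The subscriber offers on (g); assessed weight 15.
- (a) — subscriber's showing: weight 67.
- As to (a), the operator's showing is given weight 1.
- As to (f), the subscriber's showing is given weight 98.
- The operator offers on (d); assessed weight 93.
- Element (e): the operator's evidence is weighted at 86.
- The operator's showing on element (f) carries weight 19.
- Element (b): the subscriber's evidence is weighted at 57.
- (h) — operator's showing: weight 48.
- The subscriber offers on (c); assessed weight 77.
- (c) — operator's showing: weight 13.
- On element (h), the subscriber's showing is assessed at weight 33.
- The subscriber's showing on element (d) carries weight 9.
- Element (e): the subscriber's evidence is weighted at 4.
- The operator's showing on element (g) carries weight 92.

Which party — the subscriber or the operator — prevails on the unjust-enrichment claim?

operator

Stage 1 — burden on subscriber; standard: a preponderance (weight exceeds 55).
    (a): 67 − 1 = 66 > 55 [met]
    (b): 57 > 55 [met]
    (c): 77 − 13 = 64 > 55 [met]
  Stage 1 carried; the burden shifts to the operator.
Stage 2 — burden on operator; standard: a clear and cogent showing (weight exceeds 76).
    (d): 93 − 9 = 84 > 76 [met]
    (e): 86 − 4 = 82 > 76 [met]
  Stage 2 is satisfied; the onus moves to the subscriber.
Stage 3 — burden on subscriber; standard: a clear and cogent showing (weight exceeds 76).
    (f): 98 − 19 = 79 > 76 [met]
  The subscriber carries Stage 3; the operator now bears the burden.
Stage 4 — burden on operator; standard: a clear and cogent showing (weight exceeds 76).
    (g): 92 − 15 = 77 > 76 [met]
  Stage 4 is satisfied; the operator continues to bear the burden.
Stage 5 — burden on operator; standard: a production showing (weight is at least 9).
    (h): 48 − 33 = 15 ≥ 9 [met]
  All elements met at the final stage.
With every stage satisfied, the operator prevails.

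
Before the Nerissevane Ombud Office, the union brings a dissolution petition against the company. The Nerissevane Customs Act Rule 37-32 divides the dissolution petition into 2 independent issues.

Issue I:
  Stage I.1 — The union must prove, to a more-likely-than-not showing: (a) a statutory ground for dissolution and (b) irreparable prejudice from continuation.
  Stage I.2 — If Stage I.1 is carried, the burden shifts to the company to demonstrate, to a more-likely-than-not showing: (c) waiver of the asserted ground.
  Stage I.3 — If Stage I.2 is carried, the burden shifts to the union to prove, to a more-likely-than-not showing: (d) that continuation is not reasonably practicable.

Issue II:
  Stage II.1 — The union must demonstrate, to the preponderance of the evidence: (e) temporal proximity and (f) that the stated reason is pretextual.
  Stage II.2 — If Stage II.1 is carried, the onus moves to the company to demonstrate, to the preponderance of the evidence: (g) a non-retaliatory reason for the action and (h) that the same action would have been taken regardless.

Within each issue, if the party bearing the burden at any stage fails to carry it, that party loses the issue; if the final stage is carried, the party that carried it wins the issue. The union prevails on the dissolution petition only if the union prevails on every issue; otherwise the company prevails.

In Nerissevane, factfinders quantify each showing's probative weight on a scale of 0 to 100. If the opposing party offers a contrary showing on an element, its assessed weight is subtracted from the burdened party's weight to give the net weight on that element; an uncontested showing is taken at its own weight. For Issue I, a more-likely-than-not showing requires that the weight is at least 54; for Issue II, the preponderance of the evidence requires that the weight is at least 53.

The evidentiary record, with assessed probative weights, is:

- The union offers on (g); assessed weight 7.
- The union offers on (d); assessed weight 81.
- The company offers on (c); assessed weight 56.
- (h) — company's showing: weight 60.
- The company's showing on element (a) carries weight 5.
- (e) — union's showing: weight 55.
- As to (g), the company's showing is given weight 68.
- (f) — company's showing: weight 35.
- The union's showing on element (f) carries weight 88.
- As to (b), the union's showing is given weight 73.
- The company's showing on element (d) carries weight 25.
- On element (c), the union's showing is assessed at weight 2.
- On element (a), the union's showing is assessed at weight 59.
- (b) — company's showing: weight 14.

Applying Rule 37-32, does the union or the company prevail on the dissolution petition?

company

— Issue I —
Stage I.1 — burden on union; standard: a more-likely-than-not showing (weight is at least 54).
    (a): 59 − 5 = 54 ≥ 54 [met]
    (b): 73 − 14 = 59 ≥ 54 [met]
  The union carries Stage I.1; the company now bears the burden.
Stage I.2 — burden on company; standard: a more-likely-than-not showing (weight is at least 54).
    (c): 56 − 2 = 54 ≥ 54 [met]
  Stage I.2 is satisfied; the onus moves to the union.
Stage I.3 — burden on union; standard: a more-likely-than-not showing (weight is at least 54).
    (d): 81 − 25 = 56 ≥ 54 [met]
  The union carries the last stage.
Every stage carried; the union prevails on this issue.
— Issue II —
Stage II.1 (union, the preponderance of the evidence, weight is at least 53): (e) 55 ≥ 53 — meets; (f) net 88−35=53 ≥ 53 — meets.
  Stage II.1 is satisfied; the onus moves to the company.
Stage II.2 (company, the preponderance of the evidence, weight is at least 53): (g) net 68−7=61 ≥ 53 — meets; (h) 60 ≥ 53 — meets.
  The company carries the last stage.
Every stage carried; the company prevails on this issue.
Per-issue: Issue I → union; Issue II → company. The union must prevail on every issue; overall, the company prevails.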